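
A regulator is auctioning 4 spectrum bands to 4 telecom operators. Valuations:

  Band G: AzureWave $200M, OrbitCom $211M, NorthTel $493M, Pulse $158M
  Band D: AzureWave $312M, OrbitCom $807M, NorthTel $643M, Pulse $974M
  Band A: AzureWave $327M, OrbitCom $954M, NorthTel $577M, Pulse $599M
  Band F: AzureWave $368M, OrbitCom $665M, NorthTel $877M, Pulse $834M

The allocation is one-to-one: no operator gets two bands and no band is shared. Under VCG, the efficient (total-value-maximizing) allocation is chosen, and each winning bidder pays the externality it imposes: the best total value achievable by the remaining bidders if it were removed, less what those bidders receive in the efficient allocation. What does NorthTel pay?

NorthTel pays $168M.

Efficient allocation: AzureWave→Band G ($200M), OrbitCom→Band A ($954M), NorthTel→Band F ($877M), Pulse→Band D ($974M); total welfare W = $3005M.
NorthTel receives Band F at value $877M, so the others get W − 877 = $2128M.
Without NorthTel: best allocation of the remaining 3 bidders over all 4 bands is AzureWave→Band F ($368M), OrbitCom→Band A ($954M), Pulse→Band D ($974M), total $2296M.
VCG payment = (others' best without NorthTel) − (others' welfare with NorthTel) = 2296 − 2128 = $168M.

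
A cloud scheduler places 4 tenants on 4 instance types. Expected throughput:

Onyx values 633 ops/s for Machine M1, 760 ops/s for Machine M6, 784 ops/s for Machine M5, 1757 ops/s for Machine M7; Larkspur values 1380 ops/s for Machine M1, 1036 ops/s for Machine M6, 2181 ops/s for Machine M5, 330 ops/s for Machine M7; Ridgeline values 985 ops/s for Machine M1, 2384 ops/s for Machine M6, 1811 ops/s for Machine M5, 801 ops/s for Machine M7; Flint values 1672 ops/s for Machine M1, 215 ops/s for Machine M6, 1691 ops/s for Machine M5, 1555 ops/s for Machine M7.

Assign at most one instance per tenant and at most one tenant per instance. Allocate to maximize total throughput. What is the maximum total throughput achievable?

Max total: 7994 ops/s

Optimal: Onyx→Machine M7 (1757 ops/s), Larkspur→Machine M5 (2181 ops/s), Ridgeline→Machine M6 (2384 ops/s), Flint→Machine M1 (1672 ops/s) — total 1757+2181+2384+1672 = 7994 ops/s.
Swapping Flint↔Ridgeline (Flint→Machine M6 215 ops/s, Ridgeline→Machine M1 985 ops/s) loses 2856.
Every other assignment is strictly worse.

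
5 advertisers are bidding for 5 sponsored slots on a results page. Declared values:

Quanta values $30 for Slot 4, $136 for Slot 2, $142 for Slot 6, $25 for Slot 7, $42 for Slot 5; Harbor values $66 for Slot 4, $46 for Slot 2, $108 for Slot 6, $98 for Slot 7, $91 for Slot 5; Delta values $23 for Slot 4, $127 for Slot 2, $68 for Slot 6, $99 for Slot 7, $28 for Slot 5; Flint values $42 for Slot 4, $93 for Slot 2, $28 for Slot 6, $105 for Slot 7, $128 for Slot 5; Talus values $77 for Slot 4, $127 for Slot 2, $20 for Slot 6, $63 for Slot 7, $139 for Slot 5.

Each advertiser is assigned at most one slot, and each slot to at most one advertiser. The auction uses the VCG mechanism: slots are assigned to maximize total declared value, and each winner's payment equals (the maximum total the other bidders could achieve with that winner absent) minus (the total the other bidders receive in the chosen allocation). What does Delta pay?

Delta pays $43.

Efficient allocation: Quanta→Slot 6 ($142), Harbor→Slot 4 ($66), Delta→Slot 2 ($127), Flint→Slot 7 ($105), Talus→Slot 5 ($139); total welfare W = $579.
Delta receives Slot 2 at value $127, so the others get W − 127 = $452.
Without Delta: best allocation of the remaining 4 bidders over all 5 slots is Quanta→Slot 6 ($142), Harbor→Slot 7 ($98), Flint→Slot 5 ($128), Talus→Slot 2 ($127), total $495.
VCG payment = (others' best without Delta) − (others' welfare with Delta) = 495 − 452 = $43.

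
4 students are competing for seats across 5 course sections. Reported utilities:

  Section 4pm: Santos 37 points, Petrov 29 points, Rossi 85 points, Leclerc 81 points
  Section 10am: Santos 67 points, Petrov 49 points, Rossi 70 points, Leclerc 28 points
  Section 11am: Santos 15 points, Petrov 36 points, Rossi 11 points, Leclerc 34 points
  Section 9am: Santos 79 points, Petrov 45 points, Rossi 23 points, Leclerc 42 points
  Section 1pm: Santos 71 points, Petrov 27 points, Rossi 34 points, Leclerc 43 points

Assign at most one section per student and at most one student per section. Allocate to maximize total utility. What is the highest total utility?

Optimal: Santos→Section 1pm (71 points), Petrov→Section 9am (45 points), Rossi→Section 10am (70 points), Leclerc→Section 4pm (81 points) — total 71+45+70+81 = 267 points.
Row-greedy (each student in turn takes its best remaining section) gives 256 points, worse by 11.
Swapping Santos↔Leclerc (Santos→Section 4pm 37 points, Leclerc→Section 1pm 43 points) loses 72.

Maximum total: 267 points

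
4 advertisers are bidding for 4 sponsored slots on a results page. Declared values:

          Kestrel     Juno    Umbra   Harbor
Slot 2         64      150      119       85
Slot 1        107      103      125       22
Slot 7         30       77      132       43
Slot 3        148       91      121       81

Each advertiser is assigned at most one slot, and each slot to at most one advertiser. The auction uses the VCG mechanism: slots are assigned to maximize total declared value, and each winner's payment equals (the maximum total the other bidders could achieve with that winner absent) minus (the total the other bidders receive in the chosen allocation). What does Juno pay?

Juno pays $45.

Efficient allocation: Kestrel→Slot 1 ($107), Juno→Slot 2 ($150), Umbra→Slot 7 ($132), Harbor→Slot 3 ($81); total welfare W = $470.
Juno receives Slot 2 at value $150, so the others get W − 150 = $320.
Without Juno: best allocation of the remaining 3 bidders over all 4 slots is Kestrel→Slot 3 ($148), Umbra→Slot 7 ($132), Harbor→Slot 2 ($85), total $365.
VCG payment = (others' best without Juno) − (others' welfare with Juno) = 365 − 320 = $45.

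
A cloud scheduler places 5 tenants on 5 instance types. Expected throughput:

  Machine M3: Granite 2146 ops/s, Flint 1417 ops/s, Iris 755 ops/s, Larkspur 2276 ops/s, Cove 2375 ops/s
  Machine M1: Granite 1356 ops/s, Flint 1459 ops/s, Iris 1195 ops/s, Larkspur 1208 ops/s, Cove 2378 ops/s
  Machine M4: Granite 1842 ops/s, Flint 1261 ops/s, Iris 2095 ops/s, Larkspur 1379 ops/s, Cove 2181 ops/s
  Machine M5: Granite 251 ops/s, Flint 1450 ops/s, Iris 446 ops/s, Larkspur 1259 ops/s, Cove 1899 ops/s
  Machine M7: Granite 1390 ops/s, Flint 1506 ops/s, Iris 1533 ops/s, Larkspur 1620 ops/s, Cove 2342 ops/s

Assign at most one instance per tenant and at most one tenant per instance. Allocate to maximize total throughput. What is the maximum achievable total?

Optimal: Granite→Machine M3 (2146 ops/s), Flint→Machine M5 (1450 ops/s), Iris→Machine M4 (2095 ops/s), Larkspur→Machine M7 (1620 ops/s), Cove→Machine M1 (2378 ops/s) — total 2146+1450+2095+1620+2378 = 9689 ops/s.
Column-greedy (each instance in turn goes to its best remaining tenant) gives 8578 ops/s, worse by 1111.
Next-best assignment: Granite→Machine M7, Flint→Machine M5, Iris→Machine M4, Larkspur→Machine M3, Cove→Machine M1 = 9589 ops/s.
Swapping Cove↔Granite (Cove→Machine M3 2375 ops/s, Granite→Machine M1 1356 ops/s) loses 793.

Max total: 9689 ops/s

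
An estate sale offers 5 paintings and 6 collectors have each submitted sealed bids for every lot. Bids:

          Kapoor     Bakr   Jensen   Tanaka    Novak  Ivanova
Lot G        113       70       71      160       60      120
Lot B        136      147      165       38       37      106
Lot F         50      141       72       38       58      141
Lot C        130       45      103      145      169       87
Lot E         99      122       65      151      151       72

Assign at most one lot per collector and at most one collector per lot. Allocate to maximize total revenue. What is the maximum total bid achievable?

Max total: $757

Optimal: Tanaka→Lot G ($160), Jensen→Lot B ($165), Ivanova→Lot F ($141), Novak→Lot C ($169), Bakr→Lot E ($122) — total 160+165+141+169+122 = $757.
Row-greedy (each collector in turn takes its best remaining lot) gives $691, worse by 66.
Next-best assignment: Tanaka→Lot G, Jensen→Lot B, Bakr→Lot F, Kapoor→Lot C, Novak→Lot E = $747.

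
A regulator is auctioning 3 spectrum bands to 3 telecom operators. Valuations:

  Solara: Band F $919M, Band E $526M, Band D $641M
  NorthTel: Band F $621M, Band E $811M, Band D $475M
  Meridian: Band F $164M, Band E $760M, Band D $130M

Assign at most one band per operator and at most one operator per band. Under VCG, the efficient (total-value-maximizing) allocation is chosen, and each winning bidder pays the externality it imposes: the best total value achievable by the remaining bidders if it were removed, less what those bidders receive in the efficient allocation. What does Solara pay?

Efficient allocation: Solara→Band F ($919M), NorthTel→Band D ($475M), Meridian→Band E ($760M); total welfare W = $2154M.
Solara receives Band F at value $919M, so the others get W − 919 = $1235M.
Without Solara: best allocation of the remaining 2 bidders over all 3 bands is NorthTel→Band F ($621M), Meridian→Band E ($760M), total $1381M.
VCG payment = (others' best without Solara) − (others' welfare with Solara) = 1381 − 1235 = $146M.

Solara pays $146M.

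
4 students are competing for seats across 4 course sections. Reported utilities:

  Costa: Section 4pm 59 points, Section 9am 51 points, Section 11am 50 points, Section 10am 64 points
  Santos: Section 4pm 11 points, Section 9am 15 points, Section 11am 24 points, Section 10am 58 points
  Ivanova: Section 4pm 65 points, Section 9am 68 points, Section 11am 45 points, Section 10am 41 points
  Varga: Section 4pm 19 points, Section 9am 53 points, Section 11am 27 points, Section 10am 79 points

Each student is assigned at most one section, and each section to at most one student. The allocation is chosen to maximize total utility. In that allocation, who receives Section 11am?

This is the linear assignment problem.
Optimal: Costa→Section 4pm (59 points), Santos→Section 11am (24 points), Ivanova→Section 9am (68 points), Varga→Section 10am (79 points) — total 59+24+68+79 = 230 points.
Column-greedy (each section in turn goes to its best remaining student) gives 226 points, worse by 4.
Santos's own top section is Section 10am (58 points), but forcing Santos→Section 10am and reassigning the rest optimally gives only 226 points — worse by 4.

Santos receives Section 11am.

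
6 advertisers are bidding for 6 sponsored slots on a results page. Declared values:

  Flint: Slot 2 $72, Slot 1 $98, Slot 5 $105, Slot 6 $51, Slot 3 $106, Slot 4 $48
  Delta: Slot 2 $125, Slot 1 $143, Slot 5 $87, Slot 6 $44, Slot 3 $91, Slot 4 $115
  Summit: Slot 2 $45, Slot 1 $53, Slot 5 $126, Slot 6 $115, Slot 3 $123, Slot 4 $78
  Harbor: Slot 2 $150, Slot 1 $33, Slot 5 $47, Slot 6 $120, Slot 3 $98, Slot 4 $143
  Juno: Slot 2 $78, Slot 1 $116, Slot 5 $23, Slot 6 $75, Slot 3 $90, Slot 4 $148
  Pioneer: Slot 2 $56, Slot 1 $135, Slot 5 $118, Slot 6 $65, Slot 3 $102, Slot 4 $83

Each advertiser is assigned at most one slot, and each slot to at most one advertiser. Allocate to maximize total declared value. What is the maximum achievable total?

This is the linear assignment problem.
Optimal: Flint→Slot 3 ($106), Delta→Slot 1 ($143), Summit→Slot 6 ($115), Harbor→Slot 2 ($150), Juno→Slot 4 ($148), Pioneer→Slot 5 ($118) — total 106+143+115+150+148+118 = $780.
Row-greedy (each advertiser in turn takes its best remaining slot) gives $738, worse by 42.
No other one-to-one assignment exceeds $780.

Max total: $780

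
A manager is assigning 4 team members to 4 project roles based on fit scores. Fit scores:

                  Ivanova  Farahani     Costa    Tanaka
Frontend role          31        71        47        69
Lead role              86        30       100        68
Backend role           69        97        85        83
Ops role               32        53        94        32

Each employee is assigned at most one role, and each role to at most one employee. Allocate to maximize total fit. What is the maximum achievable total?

Optimal: Ivanova→Lead role (86 pts), Farahani→Backend role (97 pts), Costa→Ops role (94 pts), Tanaka→Frontend role (69 pts) — total 86+97+94+69 = 346 pts.
Column-greedy (each role in turn goes to its best remaining employee) gives 286 pts, worse by 60.
Next-best assignment: Ivanova→Lead role, Farahani→Frontend role, Costa→Ops role, Tanaka→Backend role = 334 pts.
No other one-to-one assignment exceeds 346 pts.

Maximum total: 346 pts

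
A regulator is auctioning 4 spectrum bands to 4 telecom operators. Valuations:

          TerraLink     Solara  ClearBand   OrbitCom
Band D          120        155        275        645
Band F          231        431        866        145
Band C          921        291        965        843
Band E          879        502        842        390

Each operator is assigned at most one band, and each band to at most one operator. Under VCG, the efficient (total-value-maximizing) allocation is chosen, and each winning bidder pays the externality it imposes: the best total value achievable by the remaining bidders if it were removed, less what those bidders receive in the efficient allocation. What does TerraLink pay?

Efficient allocation: TerraLink→Band C ($921M), Solara→Band E ($502M), ClearBand→Band F ($866M), OrbitCom→Band D ($645M); total welfare W = $2934M.
TerraLink receives Band C at value $921M, so the others get W − 921 = $2013M.
Without TerraLink: best allocation of the remaining 3 bidders over all 4 bands is Solara→Band E ($502M), ClearBand→Band F ($866M), OrbitCom→Band C ($843M), total $2211M.
VCG payment = (others' best without TerraLink) − (others' welfare with TerraLink) = 2211 − 2013 = $198M.

TerraLink pays $198M.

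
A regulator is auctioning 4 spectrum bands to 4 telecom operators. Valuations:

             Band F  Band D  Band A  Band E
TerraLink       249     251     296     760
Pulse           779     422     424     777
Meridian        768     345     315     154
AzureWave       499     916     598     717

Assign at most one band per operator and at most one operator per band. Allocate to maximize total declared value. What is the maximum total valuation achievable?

Maximum total: $2868M

This is the linear assignment problem.
Optimal: TerraLink→Band E ($760M), Pulse→Band A ($424M), Meridian→Band F ($768M), AzureWave→Band D ($916M) — total 760+424+768+916 = $2868M.
Row-greedy (each operator in turn takes its best remaining band) gives $2482M, worse by 386.
Next-best assignment: TerraLink→Band E, Pulse→Band F, Meridian→Band A, AzureWave→Band D = $2770M.
Every other assignment is strictly worse.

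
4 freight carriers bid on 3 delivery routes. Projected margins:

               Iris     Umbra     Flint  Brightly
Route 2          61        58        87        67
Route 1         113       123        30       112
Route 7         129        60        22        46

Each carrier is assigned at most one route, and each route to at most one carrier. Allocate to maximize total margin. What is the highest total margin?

Optimal: Flint→Route 2 ($87k), Umbra→Route 1 ($123k), Iris→Route 7 ($129k) — total 87+123+129 = $339k.
Next-best assignment: Flint→Route 2, Brightly→Route 1, Iris→Route 7 = $328k.
Every other assignment is strictly worse.

Max total: $339k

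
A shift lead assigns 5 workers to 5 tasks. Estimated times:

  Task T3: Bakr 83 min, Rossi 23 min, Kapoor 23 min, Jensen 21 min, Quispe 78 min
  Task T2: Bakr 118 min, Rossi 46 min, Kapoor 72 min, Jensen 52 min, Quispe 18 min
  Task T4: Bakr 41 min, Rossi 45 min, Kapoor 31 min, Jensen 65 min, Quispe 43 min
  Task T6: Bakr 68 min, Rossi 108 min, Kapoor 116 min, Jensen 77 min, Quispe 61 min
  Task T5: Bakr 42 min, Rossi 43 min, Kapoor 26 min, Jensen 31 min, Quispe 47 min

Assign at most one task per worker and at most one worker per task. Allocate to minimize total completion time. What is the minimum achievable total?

Minimum total: 171 min

Optimal: Bakr→Task T6 (68 min), Rossi→Task T3 (23 min), Kapoor→Task T4 (31 min), Jensen→Task T5 (31 min), Quispe→Task T2 (18 min) — total 68+23+31+31+18 = 171 min.
Row-greedy (each worker in turn takes its cheapest remaining task) gives 203 min, worse by 32.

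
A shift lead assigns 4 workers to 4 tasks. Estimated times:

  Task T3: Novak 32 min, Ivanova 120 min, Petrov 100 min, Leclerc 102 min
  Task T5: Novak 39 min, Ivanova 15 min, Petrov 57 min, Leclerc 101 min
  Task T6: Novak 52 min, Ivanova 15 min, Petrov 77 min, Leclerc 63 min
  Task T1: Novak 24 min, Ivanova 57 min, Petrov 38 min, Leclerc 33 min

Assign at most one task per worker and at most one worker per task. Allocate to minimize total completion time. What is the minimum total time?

This is the linear assignment problem.
Optimal: Novak→Task T3 (32 min), Ivanova→Task T6 (15 min), Petrov→Task T5 (57 min), Leclerc→Task T1 (33 min) — total 32+15+57+33 = 137 min.
Min-entry greedy (repeatedly take the single cheapest remaining cell) gives 202 min, worse by 65.

Min total: 137 min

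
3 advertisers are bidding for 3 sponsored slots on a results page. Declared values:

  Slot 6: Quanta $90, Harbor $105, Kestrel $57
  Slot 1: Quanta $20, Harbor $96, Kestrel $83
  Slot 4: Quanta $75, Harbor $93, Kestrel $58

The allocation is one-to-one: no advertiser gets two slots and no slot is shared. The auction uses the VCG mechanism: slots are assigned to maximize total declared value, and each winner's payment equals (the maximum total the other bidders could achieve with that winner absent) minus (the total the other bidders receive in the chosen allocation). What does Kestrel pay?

Kestrel pays $3.

Efficient allocation: Quanta→Slot 6 ($90), Harbor→Slot 4 ($93), Kestrel→Slot 1 ($83); total welfare W = $266.
Kestrel receives Slot 1 at value $83, so the others get W − 83 = $183.
Without Kestrel: best allocation of the remaining 2 bidders over all 3 slots is Quanta→Slot 6 ($90), Harbor→Slot 1 ($96), total $186.
VCG payment = (others' best without Kestrel) − (others' welfare with Kestrel) = 186 − 183 = $3.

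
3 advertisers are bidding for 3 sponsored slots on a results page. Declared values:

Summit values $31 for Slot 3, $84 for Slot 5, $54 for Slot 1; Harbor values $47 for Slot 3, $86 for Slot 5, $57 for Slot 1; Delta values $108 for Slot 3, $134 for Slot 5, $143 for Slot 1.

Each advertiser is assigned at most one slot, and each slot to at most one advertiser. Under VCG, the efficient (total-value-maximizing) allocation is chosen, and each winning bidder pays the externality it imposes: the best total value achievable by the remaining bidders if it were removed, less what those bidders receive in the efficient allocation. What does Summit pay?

Efficient allocation: Summit→Slot 5 ($84), Harbor→Slot 3 ($47), Delta→Slot 1 ($143); total welfare W = $274.
Summit receives Slot 5 at value $84, so the others get W − 84 = $190.
Without Summit: best allocation of the remaining 2 bidders over all 3 slots is Harbor→Slot 5 ($86), Delta→Slot 1 ($143), total $229.
VCG payment = (others' best without Summit) − (others' welfare with Summit) = 229 − 190 = $39.

Summit pays $39.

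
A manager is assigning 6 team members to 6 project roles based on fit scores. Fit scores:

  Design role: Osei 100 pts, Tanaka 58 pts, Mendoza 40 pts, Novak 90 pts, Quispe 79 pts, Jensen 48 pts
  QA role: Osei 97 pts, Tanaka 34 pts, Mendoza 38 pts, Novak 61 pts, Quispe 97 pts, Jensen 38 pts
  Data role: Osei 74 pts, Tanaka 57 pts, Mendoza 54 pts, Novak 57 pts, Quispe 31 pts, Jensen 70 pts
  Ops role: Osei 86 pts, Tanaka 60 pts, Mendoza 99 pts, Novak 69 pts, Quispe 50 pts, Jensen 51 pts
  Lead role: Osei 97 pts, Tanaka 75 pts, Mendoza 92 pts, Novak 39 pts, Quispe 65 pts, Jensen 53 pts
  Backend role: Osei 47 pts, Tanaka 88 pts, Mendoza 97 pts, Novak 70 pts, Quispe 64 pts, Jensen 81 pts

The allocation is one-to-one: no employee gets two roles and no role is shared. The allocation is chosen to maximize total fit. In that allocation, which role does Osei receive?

Optimal: Osei→Lead role (97 pts), Tanaka→Backend role (88 pts), Mendoza→Ops role (99 pts), Novak→Design role (90 pts), Quispe→QA role (97 pts), Jensen→Data role (70 pts) — total 97+88+99+90+97+70 = 541 pts.
Max-entry greedy (repeatedly take the single best remaining cell) gives 493 pts, worse by 48.
Next-best assignment: Osei→Ops role, Tanaka→Backend role, Mendoza→Lead role, Novak→Design role, Quispe→QA role, Jensen→Data role = 523 pts.
Swapping Novak↔Tanaka (Novak→Backend role 70 pts, Tanaka→Design role 58 pts) loses 50.
Every other assignment is strictly worse.
Osei's own top role is Design role (100 pts), but forcing Osei→Design role and reassigning the rest optimally gives only 516 pts — worse by 25.

Osei receives Lead role.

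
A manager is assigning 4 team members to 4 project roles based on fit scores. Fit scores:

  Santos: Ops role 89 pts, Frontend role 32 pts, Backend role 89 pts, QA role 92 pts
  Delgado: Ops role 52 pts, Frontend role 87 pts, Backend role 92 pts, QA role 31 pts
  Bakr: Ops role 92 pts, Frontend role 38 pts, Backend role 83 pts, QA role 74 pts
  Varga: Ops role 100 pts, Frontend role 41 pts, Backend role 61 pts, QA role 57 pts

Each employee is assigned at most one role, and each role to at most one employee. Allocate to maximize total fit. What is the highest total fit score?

Maximum total: 362 pts

Optimal: Santos→QA role (92 pts), Delgado→Frontend role (87 pts), Bakr→Backend role (83 pts), Varga→Ops role (100 pts) — total 92+87+83+100 = 362 pts.
Row-greedy (each employee in turn takes its best remaining role) gives 317 pts, worse by 45.
Checked against all permutations: 362 pts is optimal.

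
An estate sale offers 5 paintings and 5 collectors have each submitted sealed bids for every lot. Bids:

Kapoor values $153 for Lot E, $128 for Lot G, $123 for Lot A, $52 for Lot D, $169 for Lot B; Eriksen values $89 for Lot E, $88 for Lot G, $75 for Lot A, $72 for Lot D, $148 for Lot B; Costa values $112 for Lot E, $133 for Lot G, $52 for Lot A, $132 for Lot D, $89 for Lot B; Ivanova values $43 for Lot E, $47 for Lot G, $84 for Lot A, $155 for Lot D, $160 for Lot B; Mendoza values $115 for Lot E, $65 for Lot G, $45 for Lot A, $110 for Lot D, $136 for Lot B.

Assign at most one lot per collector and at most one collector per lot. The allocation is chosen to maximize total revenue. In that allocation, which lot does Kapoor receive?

Kapoor receives Lot A.

This is a one-to-one assignment (maximum-weight bipartite matching).
Optimal: Kapoor→Lot A ($123), Eriksen→Lot B ($148), Costa→Lot G ($133), Ivanova→Lot D ($155), Mendoza→Lot E ($115) — total 123+148+133+155+115 = $674.
Row-greedy (each collector in turn takes its best remaining lot) gives $591, worse by 83.
Kapoor's own top lot is Lot B ($169), but forcing Kapoor→Lot B and reassigning the rest optimally gives only $647 — worse by 27.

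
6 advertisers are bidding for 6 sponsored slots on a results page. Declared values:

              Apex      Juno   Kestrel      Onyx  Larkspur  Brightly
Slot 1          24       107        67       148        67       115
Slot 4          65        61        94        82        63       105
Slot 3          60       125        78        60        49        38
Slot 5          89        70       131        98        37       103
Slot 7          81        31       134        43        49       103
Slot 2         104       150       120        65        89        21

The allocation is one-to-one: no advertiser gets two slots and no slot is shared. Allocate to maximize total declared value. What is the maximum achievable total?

Max total: $690

Optimal: Apex→Slot 5 ($89), Juno→Slot 3 ($125), Kestrel→Slot 7 ($134), Onyx→Slot 1 ($148), Larkspur→Slot 2 ($89), Brightly→Slot 4 ($105) — total 89+125+134+148+89+105 = $690.
Max-entry greedy (repeatedly take the single best remaining cell) gives $675, worse by 15.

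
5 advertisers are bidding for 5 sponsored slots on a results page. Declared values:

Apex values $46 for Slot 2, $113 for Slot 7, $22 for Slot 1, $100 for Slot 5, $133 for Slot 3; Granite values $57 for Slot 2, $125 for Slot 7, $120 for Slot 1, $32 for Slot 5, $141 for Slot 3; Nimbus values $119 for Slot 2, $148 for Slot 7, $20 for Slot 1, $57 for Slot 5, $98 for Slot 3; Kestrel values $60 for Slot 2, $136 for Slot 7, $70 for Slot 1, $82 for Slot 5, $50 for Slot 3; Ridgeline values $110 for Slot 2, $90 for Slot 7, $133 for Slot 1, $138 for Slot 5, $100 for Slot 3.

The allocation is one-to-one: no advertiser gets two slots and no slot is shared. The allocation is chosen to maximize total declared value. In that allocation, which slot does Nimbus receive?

Nimbus receives Slot 2.

This is the linear assignment problem.
Optimal: Apex→Slot 3 ($133), Granite→Slot 1 ($120), Nimbus→Slot 2 ($119), Kestrel→Slot 7 ($136), Ridgeline→Slot 5 ($138) — total 133+120+119+136+138 = $646.
Column-greedy (each slot in turn goes to its best remaining advertiser) gives $629, worse by 17.
Next-best assignment: Apex→Slot 5, Granite→Slot 3, Nimbus→Slot 2, Kestrel→Slot 7, Ridgeline→Slot 1 = $629.
No other one-to-one assignment exceeds $646.
Nimbus's own top slot is Slot 7 ($148), but forcing Nimbus→Slot 7 and reassigning the rest optimally gives only $599 — worse by 47.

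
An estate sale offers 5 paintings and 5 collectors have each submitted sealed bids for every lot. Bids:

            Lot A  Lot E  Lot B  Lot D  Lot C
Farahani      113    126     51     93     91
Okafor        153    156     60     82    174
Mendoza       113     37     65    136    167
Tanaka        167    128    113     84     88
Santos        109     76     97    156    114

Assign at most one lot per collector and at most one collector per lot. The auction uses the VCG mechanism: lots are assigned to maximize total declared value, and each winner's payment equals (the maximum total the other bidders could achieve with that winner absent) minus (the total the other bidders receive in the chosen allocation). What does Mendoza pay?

Mendoza pays $75.

Efficient allocation: Farahani→Lot E ($126), Okafor→Lot A ($153), Mendoza→Lot C ($167), Tanaka→Lot B ($113), Santos→Lot D ($156); total welfare W = $715.
Mendoza receives Lot C at value $167, so the others get W − 167 = $548.
Without Mendoza: best allocation of the remaining 4 bidders over all 5 lots is Farahani→Lot E ($126), Okafor→Lot C ($174), Tanaka→Lot A ($167), Santos→Lot D ($156), total $623.
VCG payment = (others' best without Mendoza) − (others' welfare with Mendoza) = 623 − 548 = $75.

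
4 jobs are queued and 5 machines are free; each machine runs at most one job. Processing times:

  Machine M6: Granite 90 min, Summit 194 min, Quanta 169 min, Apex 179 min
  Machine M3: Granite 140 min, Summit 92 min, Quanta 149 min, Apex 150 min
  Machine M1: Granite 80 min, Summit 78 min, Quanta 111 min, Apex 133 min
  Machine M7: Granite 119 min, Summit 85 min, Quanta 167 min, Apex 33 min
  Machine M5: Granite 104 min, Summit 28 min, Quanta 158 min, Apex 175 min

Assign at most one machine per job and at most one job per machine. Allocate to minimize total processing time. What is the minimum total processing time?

Min total: 262 min

Optimal: Granite→Machine M6 (90 min), Summit→Machine M5 (28 min), Quanta→Machine M1 (111 min), Apex→Machine M7 (33 min) — total 90+28+111+33 = 262 min.
Row-greedy (each job in turn takes its cheapest remaining machine) gives 290 min, worse by 28.
Swapping Quanta↔Apex (Quanta→Machine M7 167 min, Apex→Machine M1 133 min) adds 156.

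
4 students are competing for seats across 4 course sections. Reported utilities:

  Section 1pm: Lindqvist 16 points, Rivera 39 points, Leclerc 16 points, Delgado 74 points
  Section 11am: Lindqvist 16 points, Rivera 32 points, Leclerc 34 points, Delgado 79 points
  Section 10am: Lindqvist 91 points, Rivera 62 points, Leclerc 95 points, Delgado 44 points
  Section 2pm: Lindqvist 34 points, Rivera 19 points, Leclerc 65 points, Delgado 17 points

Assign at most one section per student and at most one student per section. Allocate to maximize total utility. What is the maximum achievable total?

Max total: 274 points

This is the linear assignment problem.
Optimal: Lindqvist→Section 10am (91 points), Rivera→Section 1pm (39 points), Leclerc→Section 2pm (65 points), Delgado→Section 11am (79 points) — total 91+39+65+79 = 274 points.
Max-entry greedy (repeatedly take the single best remaining cell) gives 247 points, worse by 27.
Checked against all permutations: 274 points is optimal.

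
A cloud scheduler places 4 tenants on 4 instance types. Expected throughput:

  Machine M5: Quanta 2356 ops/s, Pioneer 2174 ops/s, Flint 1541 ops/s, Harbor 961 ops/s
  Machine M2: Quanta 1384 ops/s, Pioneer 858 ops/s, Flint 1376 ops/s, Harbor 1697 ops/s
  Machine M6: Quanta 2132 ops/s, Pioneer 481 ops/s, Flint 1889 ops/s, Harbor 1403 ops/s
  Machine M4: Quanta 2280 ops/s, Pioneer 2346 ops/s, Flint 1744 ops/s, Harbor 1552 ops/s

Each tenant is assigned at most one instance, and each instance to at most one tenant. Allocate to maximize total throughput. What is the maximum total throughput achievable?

Max total: 8288 ops/s

This is the linear assignment problem.
Optimal: Quanta→Machine M5 (2356 ops/s), Pioneer→Machine M4 (2346 ops/s), Flint→Machine M6 (1889 ops/s), Harbor→Machine M2 (1697 ops/s) — total 2356+2346+1889+1697 = 8288 ops/s.
Next-best assignment: Quanta→Machine M4, Pioneer→Machine M5, Flint→Machine M6, Harbor→Machine M2 = 8040 ops/s.
Swapping Harbor↔Flint (Harbor→Machine M6 1403 ops/s, Flint→Machine M2 1376 ops/s) loses 807.
Every other assignment is strictly worse.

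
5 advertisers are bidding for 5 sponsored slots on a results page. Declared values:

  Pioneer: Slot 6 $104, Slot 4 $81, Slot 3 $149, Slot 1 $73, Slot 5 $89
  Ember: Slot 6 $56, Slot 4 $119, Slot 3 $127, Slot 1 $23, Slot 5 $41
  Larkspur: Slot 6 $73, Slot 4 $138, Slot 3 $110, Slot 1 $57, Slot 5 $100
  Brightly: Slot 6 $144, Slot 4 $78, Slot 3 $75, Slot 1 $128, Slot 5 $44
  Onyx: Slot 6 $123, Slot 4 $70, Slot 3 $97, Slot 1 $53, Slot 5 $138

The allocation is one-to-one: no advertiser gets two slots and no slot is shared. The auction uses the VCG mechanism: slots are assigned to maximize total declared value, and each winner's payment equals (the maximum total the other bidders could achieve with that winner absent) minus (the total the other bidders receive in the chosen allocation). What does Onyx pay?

Onyx pays $15.

Efficient allocation: Pioneer→Slot 6 ($104), Ember→Slot 3 ($127), Larkspur→Slot 4 ($138), Brightly→Slot 1 ($128), Onyx→Slot 5 ($138); total welfare W = $635.
Onyx receives Slot 5 at value $138, so the others get W − 138 = $497.
Without Onyx: best allocation of the remaining 4 bidders over all 5 slots is Pioneer→Slot 3 ($149), Ember→Slot 4 ($119), Larkspur→Slot 5 ($100), Brightly→Slot 6 ($144), total $512.
VCG payment = (others' best without Onyx) − (others' welfare with Onyx) = 512 − 497 = $15.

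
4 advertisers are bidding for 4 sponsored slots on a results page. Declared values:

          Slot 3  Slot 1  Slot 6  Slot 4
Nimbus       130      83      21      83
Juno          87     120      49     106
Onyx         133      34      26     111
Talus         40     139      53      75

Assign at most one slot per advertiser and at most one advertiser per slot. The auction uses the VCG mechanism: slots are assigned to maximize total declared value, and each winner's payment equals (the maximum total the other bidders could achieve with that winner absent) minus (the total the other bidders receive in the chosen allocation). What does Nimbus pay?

Efficient allocation: Nimbus→Slot 3 ($130), Juno→Slot 6 ($49), Onyx→Slot 4 ($111), Talus→Slot 1 ($139); total welfare W = $429.
Nimbus receives Slot 3 at value $130, so the others get W − 130 = $299.
Without Nimbus: best allocation of the remaining 3 bidders over all 4 slots is Juno→Slot 4 ($106), Onyx→Slot 3 ($133), Talus→Slot 1 ($139), total $378.
VCG payment = (others' best without Nimbus) − (others' welfare with Nimbus) = 378 − 299 = $79.

Nimbus pays $79.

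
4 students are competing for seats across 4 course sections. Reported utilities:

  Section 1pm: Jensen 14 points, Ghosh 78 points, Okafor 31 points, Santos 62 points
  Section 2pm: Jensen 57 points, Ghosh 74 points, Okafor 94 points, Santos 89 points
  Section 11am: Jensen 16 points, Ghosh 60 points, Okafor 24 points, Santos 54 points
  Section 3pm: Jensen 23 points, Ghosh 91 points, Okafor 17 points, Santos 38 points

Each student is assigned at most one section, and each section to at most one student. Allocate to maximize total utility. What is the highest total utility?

This is the linear assignment problem.
Optimal: Jensen→Section 11am (16 points), Ghosh→Section 3pm (91 points), Okafor→Section 2pm (94 points), Santos→Section 1pm (62 points) — total 16+91+94+62 = 263 points.
Next-best assignment: Jensen→Section 1pm, Ghosh→Section 3pm, Okafor→Section 2pm, Santos→Section 11am = 253 points.
Every other assignment is strictly worse.

Maximum total: 263 points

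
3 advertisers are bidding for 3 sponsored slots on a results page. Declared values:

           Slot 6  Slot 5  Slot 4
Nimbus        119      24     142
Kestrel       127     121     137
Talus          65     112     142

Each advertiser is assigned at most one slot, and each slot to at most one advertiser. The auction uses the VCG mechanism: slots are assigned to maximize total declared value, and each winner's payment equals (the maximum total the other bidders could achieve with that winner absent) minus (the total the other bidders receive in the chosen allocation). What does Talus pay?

Efficient allocation: Nimbus→Slot 6 ($119), Kestrel→Slot 5 ($121), Talus→Slot 4 ($142); total welfare W = $382.
Talus receives Slot 4 at value $142, so the others get W − 142 = $240.
Without Talus: best allocation of the remaining 2 bidders over all 3 slots is Nimbus→Slot 4 ($142), Kestrel→Slot 6 ($127), total $269.
VCG payment = (others' best without Talus) − (others' welfare with Talus) = 269 − 240 = $29.

Talus pays $29.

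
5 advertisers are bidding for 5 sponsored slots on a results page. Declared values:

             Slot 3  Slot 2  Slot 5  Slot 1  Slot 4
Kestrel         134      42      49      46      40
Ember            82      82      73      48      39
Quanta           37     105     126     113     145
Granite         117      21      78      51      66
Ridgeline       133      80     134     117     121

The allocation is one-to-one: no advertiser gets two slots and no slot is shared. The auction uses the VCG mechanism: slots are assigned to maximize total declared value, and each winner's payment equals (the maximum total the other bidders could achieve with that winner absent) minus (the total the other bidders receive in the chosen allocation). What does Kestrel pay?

Efficient allocation: Kestrel→Slot 3 ($134), Ember→Slot 2 ($82), Quanta→Slot 4 ($145), Granite→Slot 5 ($78), Ridgeline→Slot 1 ($117); total welfare W = $556.
Kestrel receives Slot 3 at value $134, so the others get W − 134 = $422.
Without Kestrel: best allocation of the remaining 4 bidders over all 5 slots is Ember→Slot 2 ($82), Quanta→Slot 4 ($145), Granite→Slot 3 ($117), Ridgeline→Slot 5 ($134), total $478.
VCG payment = (others' best without Kestrel) − (others' welfare with Kestrel) = 478 − 422 = $56.

Kestrel pays $56.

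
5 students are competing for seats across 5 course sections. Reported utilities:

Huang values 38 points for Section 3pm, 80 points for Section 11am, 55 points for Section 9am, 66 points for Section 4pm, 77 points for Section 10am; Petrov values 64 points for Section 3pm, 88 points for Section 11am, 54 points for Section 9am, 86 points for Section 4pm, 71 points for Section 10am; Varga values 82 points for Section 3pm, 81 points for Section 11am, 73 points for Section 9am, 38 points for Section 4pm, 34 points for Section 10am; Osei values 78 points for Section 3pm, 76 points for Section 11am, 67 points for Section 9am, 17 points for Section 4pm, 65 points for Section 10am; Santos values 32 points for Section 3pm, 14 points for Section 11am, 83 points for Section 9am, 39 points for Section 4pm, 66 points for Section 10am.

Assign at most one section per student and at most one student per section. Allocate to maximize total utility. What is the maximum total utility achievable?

Maximum total: 405 points

This is a one-to-one assignment (maximum-weight bipartite matching).
Optimal: Huang→Section 10am (77 points), Petrov→Section 4pm (86 points), Varga→Section 11am (81 points), Osei→Section 3pm (78 points), Santos→Section 9am (83 points) — total 77+86+81+78+83 = 405 points.
Column-greedy (each section in turn goes to its best remaining student) gives 384 points, worse by 21.
Swapping Huang↔Petrov (Huang→Section 4pm 66 points, Petrov→Section 10am 71 points) loses 26.
No other one-to-one assignment exceeds 405 points.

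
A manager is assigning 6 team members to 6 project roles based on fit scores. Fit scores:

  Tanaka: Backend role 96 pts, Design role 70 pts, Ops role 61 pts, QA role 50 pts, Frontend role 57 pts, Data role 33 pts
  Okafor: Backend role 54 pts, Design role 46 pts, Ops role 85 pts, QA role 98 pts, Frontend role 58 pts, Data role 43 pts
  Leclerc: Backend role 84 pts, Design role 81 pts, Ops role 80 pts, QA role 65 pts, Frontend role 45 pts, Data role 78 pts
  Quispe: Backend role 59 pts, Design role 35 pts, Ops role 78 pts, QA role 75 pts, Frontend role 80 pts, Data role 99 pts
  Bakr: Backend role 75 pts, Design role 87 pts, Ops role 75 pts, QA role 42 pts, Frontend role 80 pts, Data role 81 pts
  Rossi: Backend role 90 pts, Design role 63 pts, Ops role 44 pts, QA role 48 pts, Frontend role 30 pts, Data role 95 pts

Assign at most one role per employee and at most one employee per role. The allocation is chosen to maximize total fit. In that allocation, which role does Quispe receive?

Quispe receives Frontend role.

Optimal: Tanaka→Backend role (96 pts), Okafor→QA role (98 pts), Leclerc→Ops role (80 pts), Quispe→Frontend role (80 pts), Bakr→Design role (87 pts), Rossi→Data role (95 pts) — total 96+98+80+80+87+95 = 536 pts.
Max-entry greedy (repeatedly take the single best remaining cell) gives 490 pts, worse by 46.
Swapping Tanaka↔Rossi (Tanaka→Data role 33 pts, Rossi→Backend role 90 pts) loses 68.
No other one-to-one assignment exceeds 536 pts.
Quispe's own top role is Data role (99 pts), but forcing Quispe→Data role and reassigning the rest optimally gives only 517 pts — worse by 19.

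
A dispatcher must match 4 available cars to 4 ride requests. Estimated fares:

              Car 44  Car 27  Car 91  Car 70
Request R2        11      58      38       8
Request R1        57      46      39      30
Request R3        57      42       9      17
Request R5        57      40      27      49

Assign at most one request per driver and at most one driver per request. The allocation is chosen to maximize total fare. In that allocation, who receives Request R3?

Treat this as an assignment problem: match each driver to one request.
Optimal: Car 44→Request R3 ($57), Car 27→Request R2 ($58), Car 91→Request R1 ($39), Car 70→Request R5 ($49) — total 57+58+39+49 = $203.
Row-greedy (each driver in turn takes its best remaining request) gives $159, worse by 44.
No other one-to-one assignment exceeds $203.
Car 44's own top request is Request R1 ($57), but forcing Car 44→Request R1 and reassigning the rest optimally gives only $186 — worse by 17.

Car 44 receives Request R3.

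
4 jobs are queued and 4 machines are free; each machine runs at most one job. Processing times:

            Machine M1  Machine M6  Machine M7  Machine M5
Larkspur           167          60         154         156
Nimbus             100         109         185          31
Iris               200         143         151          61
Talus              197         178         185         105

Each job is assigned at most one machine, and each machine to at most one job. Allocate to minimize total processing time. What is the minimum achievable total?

Min total: 406 min

Optimal: Larkspur→Machine M6 (60 min), Nimbus→Machine M1 (100 min), Iris→Machine M5 (61 min), Talus→Machine M7 (185 min) — total 60+100+61+185 = 406 min.
Row-greedy (each job in turn takes its cheapest remaining machine) gives 439 min, worse by 33.
Next-best assignment: Larkspur→Machine M6, Nimbus→Machine M1, Iris→Machine M7, Talus→Machine M5 = 416 min.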